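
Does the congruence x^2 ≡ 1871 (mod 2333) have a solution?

yes

2333 ≡ 1 (mod 4), so quadratic reciprocity gives (1871|2333) = (2333|1871). Reduce: 2333 ≡ 462 (mod 1871). Now have (462|1871).
Factor out 2: 462 = 2·231. Since 1871 ≡ 7 (mod 8), (2|1871) = +1. Now have (231|1871).
Both 231 ≡ 3 and 1871 ≡ 3 (mod 4), so reciprocity gives (231|1871) = -(1871|231). Reduce: 1871 ≡ 23 (mod 231). Now have -(23|231).
Both 23 ≡ 3 and 231 ≡ 3 (mod 4), so reciprocity gives (23|231) = -(231|23). Reduce: 231 ≡ 1 (mod 23). Now have (1|23).
(1|23) = 1. Collecting the sign factors: 1.
The Legendre symbol is 1, so x^2 ≡ 1871 (mod 2333) has solution.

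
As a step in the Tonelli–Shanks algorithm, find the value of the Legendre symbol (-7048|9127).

-1

(-7048|9127)
  = -(7048|9127)    [9127 ≡ 3 mod 4 ⇒ (-1|9127) = -1]
  = -(881|9127)    [9127 ≡ 7 mod 8 ⇒ (2|9127)^3 = +1]
  = -(9127|881)    [QR: 881 ≡ 1 mod 4, sign kept]
  = -(317|881)    [9127 ≡ 317 mod 881]
  = -(881|317)    [QR: 317 ≡ 1 mod 4, sign kept]
  = -(247|317)    [881 ≡ 247 mod 317]
  = -(317|247)    [QR: 317 ≡ 1 mod 4, sign kept]
  = -(70|247)    [317 ≡ 70 mod 247]
  = -(35|247)    [247 ≡ 7 mod 8 ⇒ (2|247) = +1]
  = (247|35)    [QR: both ≡ 3 mod 4, sign flips]
  = (2|35)    [247 ≡ 2 mod 35]
  = -(1|35)    [35 ≡ 3 mod 8 ⇒ (2|35) = -1]
  = -1    [(1|35) = 1]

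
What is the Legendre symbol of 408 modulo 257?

-1

(408/257)
  = (151/257)    [408 ≡ 151 mod 257]
  = (257/151)    [QR: 257 ≡ 1 mod 4, sign kept]
  = (106/151)    [257 ≡ 106 mod 151]
  = (53/151)    [151 ≡ 7 mod 8 ⇒ (2/151) = +1]
  = (151/53)    [QR: 53 ≡ 1 mod 4, sign kept]
  = (45/53)    [151 ≡ 45 mod 53]
  = (53/45)    [QR: 45 ≡ 1 mod 4, sign kept]
  = (8/45)    [53 ≡ 8 mod 45]
  = -(1/45)    [45 ≡ 5 mod 8 ⇒ (2/45)^3 = -1]
  = -1    [(1/45) = 1]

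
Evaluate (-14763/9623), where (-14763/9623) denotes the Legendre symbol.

1

Pull out -1: (-14763/9623) = (-1/9623)·(14763/9623). Since 9623 ≡ 3 (mod 4), (-1/9623) = -1. Now have -(14763/9623).
Reduce the numerator: 14763 ≡ 5140 (mod 9623), so (14763/9623) = (5140/9623).
Factor out 2: 5140 = 2^2·1285. Since 9623 ≡ 7 (mod 8), (2/9623) = +1, and (2/9623)^2 = +1. Now have -(1285/9623).
1285 ≡ 1 (mod 4), so quadratic reciprocity gives (1285/9623) = (9623/1285). Reduce: 9623 ≡ 628 (mod 1285). Now have -(628/1285).
Factor out 2: 628 = 2^2·157. Since 1285 ≡ 5 (mod 8), (2/1285) = -1, and (2/1285)^2 = +1. Now have -(157/1285).
157 ≡ 1 (mod 4), so quadratic reciprocity gives (157/1285) = (1285/157). Reduce: 1285 ≡ 29 (mod 157). Now have -(29/157).
29 ≡ 1 (mod 4), so quadratic reciprocity gives (29/157) = (157/29). Reduce: 157 ≡ 12 (mod 29). Now have -(12/29).
Factor out 2: 12 = 2^2·3. Since 29 ≡ 5 (mod 8), (2/29) = -1, and (2/29)^2 = +1. Now have -(3/29).
29 ≡ 1 (mod 4), so quadratic reciprocity gives (3/29) = (29/3). Reduce: 29 ≡ 2 (mod 3). Now have -(2/3).
Factor out 2: 2 = 2. Since 3 ≡ 3 (mod 8), (2/3) = -1. Now have (1/3).
(1/3) = 1. Collecting the sign factors: 1.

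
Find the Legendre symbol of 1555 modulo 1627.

1

Both 1555 ≡ 3 and 1627 ≡ 3 (mod 4), so reciprocity gives (1555/1627) = -(1627/1555). Reduce: 1627 ≡ 72 (mod 1555). Now have -(72/1555).
Factor out 2: 72 = 2^3·9. Since 1555 ≡ 3 (mod 8), (2/1555) = -1, and (2/1555)^3 = -1. Now have (9/1555).
9 ≡ 1 (mod 4), so quadratic reciprocity gives (9/1555) = (1555/9). Reduce: 1555 ≡ 7 (mod 9). Now have (7/9).
9 ≡ 1 (mod 4), so quadratic reciprocity gives (7/9) = (9/7). Reduce: 9 ≡ 2 (mod 7). Now have (2/7).
Factor out 2: 2 = 2. Since 7 ≡ 7 (mod 8), (2/7) = +1. Now have (1/7).
(1/7) = 1. Collecting the sign factors: 1.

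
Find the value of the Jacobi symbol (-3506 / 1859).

1

Reduce the numerator: -3506 ≡ 212 (mod 1859), so (-3506 / 1859) = (212 / 1859).
Factor out 2: 212 = 2^2·53. Since 1859 ≡ 3 (mod 8), (2 / 1859) = -1, and (2 / 1859)^2 = +1. Now have (53 / 1859).
53 ≡ 1 (mod 4), so quadratic reciprocity gives (53 / 1859) = (1859 / 53). Reduce: 1859 ≡ 4 (mod 53). Now have (4 / 53).
Factor out 2: 4 = 2^2. Since 53 ≡ 5 (mod 8), (2 / 53) = -1, and (2 / 53)^2 = +1. Now have (1 / 53).
(1 / 53) = 1. Collecting the sign factors: 1.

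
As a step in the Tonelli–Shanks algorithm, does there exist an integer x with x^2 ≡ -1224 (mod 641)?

no

(-1224/641)
  = (58/641)    [-1224 ≡ 58 mod 641]
  = (29/641)    [641 ≡ 1 mod 8 ⇒ (2/641) = +1]
  = (641/29)    [QR: 29 ≡ 1 mod 4, sign kept]
  = (3/29)    [641 ≡ 3 mod 29]
  = (29/3)    [QR: 29 ≡ 1 mod 4, sign kept]
  = (2/3)    [29 ≡ 2 mod 3]
  = -(1/3)    [3 ≡ 3 mod 8 ⇒ (2/3) = -1]
  = -1    [(1/3) = 1]
(-1224/641) = -1, and 641 is prime, so -1224 is not a quadratic residue mod 641.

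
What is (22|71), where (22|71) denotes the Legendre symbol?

Factor out 2: 22 = 2·11. Since 71 ≡ 7 (mod 8), (2|71) = +1. Now have (11|71).
Both 11 ≡ 3 and 71 ≡ 3 (mod 4), so reciprocity gives (11|71) = -(71|11). Reduce: 71 ≡ 5 (mod 11). Now have -(5|11).
5 ≡ 1 (mod 4), so quadratic reciprocity gives (5|11) = (11|5). Reduce: 11 ≡ 1 (mod 5). Now have -(1|5).
(1|5) = 1. Collecting the sign factors: -1.

-1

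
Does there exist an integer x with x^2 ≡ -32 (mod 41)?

yes

Pull out -1: (-32|41) = (-1|41)·(32|41). Since 41 ≡ 1 (mod 4), (-1|41) = +1. Now have (32|41).
Factor out 2: 32 = 2^5. Since 41 ≡ 1 (mod 8), (2|41) = +1, and (2|41)^5 = +1. Now have (1|41).
(1|41) = 1. Collecting the sign factors: 1.
(-32|41) = 1, and 41 is prime, so -32 is a quadratic residue mod 41.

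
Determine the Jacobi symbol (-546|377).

0

(-546|377)
  = (546|377)    [377 ≡ 1 mod 4 ⇒ (-1|377) = +1]
  = (169|377)    [546 ≡ 169 mod 377]
  = (377|169)    [QR: 169 ≡ 1 mod 4, sign kept]
  = (39|169)    [377 ≡ 39 mod 169]
  = (169|39)    [QR: 169 ≡ 1 mod 4, sign kept]
  = (13|39)    [169 ≡ 13 mod 39]
  = (39|13)    [QR: 13 ≡ 1 mod 4, sign kept]
  = (0|13)    [39 ≡ 0 mod 13]
  = 0    [numerator 0, gcd > 1]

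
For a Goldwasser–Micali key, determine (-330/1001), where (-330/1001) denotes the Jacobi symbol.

Reduce the numerator: -330 ≡ 671 (mod 1001), so (-330/1001) = (671/1001).
1001 ≡ 1 (mod 4), so quadratic reciprocity gives (671/1001) = (1001/671). Reduce: 1001 ≡ 330 (mod 671). Now have (330/671).
Factor out 2: 330 = 2·165. Since 671 ≡ 7 (mod 8), (2/671) = +1. Now have (165/671).
165 ≡ 1 (mod 4), so quadratic reciprocity gives (165/671) = (671/165). Reduce: 671 ≡ 11 (mod 165). Now have (11/165).
165 ≡ 1 (mod 4), so quadratic reciprocity gives (11/165) = (165/11). Reduce: 165 ≡ 0 (mod 11). Now have (0/11).
The numerator is now 0 with denominator 11 > 1: the symbol is 0.

0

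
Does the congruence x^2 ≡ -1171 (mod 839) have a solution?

(-1171/839)
  = (507/839)    [-1171 ≡ 507 mod 839]
  = -(839/507)    [QR: both ≡ 3 mod 4, sign flips]
  = -(332/507)    [839 ≡ 332 mod 507]
  = -(83/507)    [507 ≡ 3 mod 8 ⇒ (2/507)^2 = +1]
  = (507/83)    [QR: both ≡ 3 mod 4, sign flips]
  = (9/83)    [507 ≡ 9 mod 83]
  = (83/9)    [QR: 9 ≡ 1 mod 4, sign kept]
  = (2/9)    [83 ≡ 2 mod 9]
  = (1/9)    [9 ≡ 1 mod 8 ⇒ (2/9) = +1]
  = 1    [(1/9) = 1]
(-1171/839) = 1, and 839 is prime, so -1171 is a quadratic residue mod 839.

yes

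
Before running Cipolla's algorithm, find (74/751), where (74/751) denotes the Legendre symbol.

1

(74/751)
  = (37/751)    [751 ≡ 7 mod 8 ⇒ (2/751) = +1]
  = (751/37)    [QR: 37 ≡ 1 mod 4, sign kept]
  = (11/37)    [751 ≡ 11 mod 37]
  = (37/11)    [QR: 37 ≡ 1 mod 4, sign kept]
  = (4/11)    [37 ≡ 4 mod 11]
  = (1/11)    [11 ≡ 3 mod 8 ⇒ (2/11)^2 = +1]
  = 1    [(1/11) = 1]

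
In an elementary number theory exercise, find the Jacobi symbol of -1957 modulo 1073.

(-1957/1073)
  = (1957/1073)    [1073 ≡ 1 mod 4 ⇒ (-1/1073) = +1]
  = (884/1073)    [1957 ≡ 884 mod 1073]
  = (221/1073)    [1073 ≡ 1 mod 8 ⇒ (2/1073)^2 = +1]
  = (1073/221)    [QR: 221 ≡ 1 mod 4, sign kept]
  = (189/221)    [1073 ≡ 189 mod 221]
  = (221/189)    [QR: 189 ≡ 1 mod 4, sign kept]
  = (32/189)    [221 ≡ 32 mod 189]
  = -(1/189)    [189 ≡ 5 mod 8 ⇒ (2/189)^5 = -1]
  = -1    [(1/189) = 1]

-1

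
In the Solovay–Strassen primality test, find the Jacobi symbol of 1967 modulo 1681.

Reduce the numerator: 1967 ≡ 286 (mod 1681), so (1967/1681) = (286/1681).
Factor out 2: 286 = 2·143. Since 1681 ≡ 1 (mod 8), (2/1681) = +1. Now have (143/1681).
1681 ≡ 1 (mod 4), so quadratic reciprocity gives (143/1681) = (1681/143). Reduce: 1681 ≡ 108 (mod 143). Now have (108/143).
Factor out 2: 108 = 2^2·27. Since 143 ≡ 7 (mod 8), (2/143) = +1, and (2/143)^2 = +1. Now have (27/143).
Both 27 ≡ 3 and 143 ≡ 3 (mod 4), so reciprocity gives (27/143) = -(143/27). Reduce: 143 ≡ 8 (mod 27). Now have -(8/27).
Factor out 2: 8 = 2^3. Since 27 ≡ 3 (mod 8), (2/27) = -1, and (2/27)^3 = -1. Now have (1/27).
(1/27) = 1. Collecting the sign factors: 1.

1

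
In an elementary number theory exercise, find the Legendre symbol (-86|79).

(-86|79)
  = (72|79)    [-86 ≡ 72 mod 79]
  = (9|79)    [79 ≡ 7 mod 8 ⇒ (2|79)^3 = +1]
  = (79|9)    [QR: 9 ≡ 1 mod 4, sign kept]
  = (7|9)    [79 ≡ 7 mod 9]
  = (9|7)    [QR: 9 ≡ 1 mod 4, sign kept]
  = (2|7)    [9 ≡ 2 mod 7]
  = (1|7)    [7 ≡ 7 mod 8 ⇒ (2|7) = +1]
  = 1    [(1|7) = 1]

1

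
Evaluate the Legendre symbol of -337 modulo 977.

-1

(-337 / 977)
  = (337 / 977)    [977 ≡ 1 mod 4 ⇒ (-1 / 977) = +1]
  = (977 / 337)    [QR: 337 ≡ 1 mod 4, sign kept]
  = (303 / 337)    [977 ≡ 303 mod 337]
  = (337 / 303)    [QR: 337 ≡ 1 mod 4, sign kept]
  = (34 / 303)    [337 ≡ 34 mod 303]
  = (17 / 303)    [303 ≡ 7 mod 8 ⇒ (2 / 303) = +1]
  = (303 / 17)    [QR: 17 ≡ 1 mod 4, sign kept]
  = (14 / 17)    [303 ≡ 14 mod 17]
  = (7 / 17)    [17 ≡ 1 mod 8 ⇒ (2 / 17) = +1]
  = (17 / 7)    [QR: 17 ≡ 1 mod 4, sign kept]
  = (3 / 7)    [17 ≡ 3 mod 7]
  = -(7 / 3)    [QR: both ≡ 3 mod 4, sign flips]
  = -(1 / 3)    [7 ≡ 1 mod 3]
  = -1    [(1 / 3) = 1]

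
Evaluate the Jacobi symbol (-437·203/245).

0

By multiplicativity, (-437·203/245) = (-437/245)·(203/245).
First factor (-437/245):
(-437/245)
  = (437/245)    [245 ≡ 1 mod 4 ⇒ (-1/245) = +1]
  = (192/245)    [437 ≡ 192 mod 245]
  = (3/245)    [245 ≡ 5 mod 8 ⇒ (2/245)^6 = +1]
  = (245/3)    [QR: 245 ≡ 1 mod 4, sign kept]
  = (2/3)    [245 ≡ 2 mod 3]
  = -(1/3)    [3 ≡ 3 mod 8 ⇒ (2/3) = -1]
  = -1    [(1/3) = 1]
Second factor (203/245):
(203/245)
  = (245/203)    [QR: 245 ≡ 1 mod 4, sign kept]
  = (42/203)    [245 ≡ 42 mod 203]
  = -(21/203)    [203 ≡ 3 mod 8 ⇒ (2/203) = -1]
  = -(203/21)    [QR: 21 ≡ 1 mod 4, sign kept]
  = -(14/21)    [203 ≡ 14 mod 21]
  = (7/21)    [21 ≡ 5 mod 8 ⇒ (2/21) = -1]
  = (21/7)    [QR: 21 ≡ 1 mod 4, sign kept]
  = (0/7)    [21 ≡ 0 mod 7]
  = 0    [numerator 0, gcd > 1]
Product: (-1)·(0) = 0.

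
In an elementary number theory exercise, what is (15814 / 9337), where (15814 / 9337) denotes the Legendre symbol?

-1

Reduce the numerator: 15814 ≡ 6477 (mod 9337), so (15814 / 9337) = (6477 / 9337).
6477 ≡ 1 (mod 4), so quadratic reciprocity gives (6477 / 9337) = (9337 / 6477). Reduce: 9337 ≡ 2860 (mod 6477). Now have (2860 / 6477).
Factor out 2: 2860 = 2^2·715. Since 6477 ≡ 5 (mod 8), (2 / 6477) = -1, and (2 / 6477)^2 = +1. Now have (715 / 6477).
6477 ≡ 1 (mod 4), so quadratic reciprocity gives (715 / 6477) = (6477 / 715). Reduce: 6477 ≡ 42 (mod 715). Now have (42 / 715).
Factor out 2: 42 = 2·21. Since 715 ≡ 3 (mod 8), (2 / 715) = -1. Now have -(21 / 715).
21 ≡ 1 (mod 4), so quadratic reciprocity gives (21 / 715) = (715 / 21). Reduce: 715 ≡ 1 (mod 21). Now have -(1 / 21).
(1 / 21) = 1. Collecting the sign factors: -1.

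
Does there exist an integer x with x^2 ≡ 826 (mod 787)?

yes

Reduce the numerator: 826 ≡ 39 (mod 787), so (826|787) = (39|787).
Both 39 ≡ 3 and 787 ≡ 3 (mod 4), so reciprocity gives (39|787) = -(787|39). Reduce: 787 ≡ 7 (mod 39). Now have -(7|39).
Both 7 ≡ 3 and 39 ≡ 3 (mod 4), so reciprocity gives (7|39) = -(39|7). Reduce: 39 ≡ 4 (mod 7). Now have (4|7).
Factor out 2: 4 = 2^2. Since 7 ≡ 7 (mod 8), (2|7) = +1, and (2|7)^2 = +1. Now have (1|7).
(1|7) = 1. Collecting the sign factors: 1.
The Legendre symbol is 1, so x^2 ≡ 826 (mod 787) has solution.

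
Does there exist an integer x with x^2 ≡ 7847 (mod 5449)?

(7847|5449)
  = (2398|5449)    [7847 ≡ 2398 mod 5449]
  = (1199|5449)    [5449 ≡ 1 mod 8 ⇒ (2|5449) = +1]
  = (5449|1199)    [QR: 5449 ≡ 1 mod 4, sign kept]
  = (653|1199)    [5449 ≡ 653 mod 1199]
  = (1199|653)    [QR: 653 ≡ 1 mod 4, sign kept]
  = (546|653)    [1199 ≡ 546 mod 653]
  = -(273|653)    [653 ≡ 5 mod 8 ⇒ (2|653) = -1]
  = -(653|273)    [QR: 273 ≡ 1 mod 4, sign kept]
  = -(107|273)    [653 ≡ 107 mod 273]
  = -(273|107)    [QR: 273 ≡ 1 mod 4, sign kept]
  = -(59|107)    [273 ≡ 59 mod 107]
  = (107|59)    [QR: both ≡ 3 mod 4, sign flips]
  = (48|59)    [107 ≡ 48 mod 59]
  = (3|59)    [59 ≡ 3 mod 8 ⇒ (2|59)^4 = +1]
  = -(59|3)    [QR: both ≡ 3 mod 4, sign flips]
  = -(2|3)    [59 ≡ 2 mod 3]
  = (1|3)    [3 ≡ 3 mod 8 ⇒ (2|3) = -1]
  = 1    [(1|3) = 1]
(7847|5449) = 1, and 5449 is prime, so 7847 is a quadratic residue mod 5449.

yes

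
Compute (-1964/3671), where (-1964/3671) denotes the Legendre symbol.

-1

Reduce the numerator: -1964 ≡ 1707 (mod 3671), so (-1964/3671) = (1707/3671).
Both 1707 ≡ 3 and 3671 ≡ 3 (mod 4), so reciprocity gives (1707/3671) = -(3671/1707). Reduce: 3671 ≡ 257 (mod 1707). Now have -(257/1707).
257 ≡ 1 (mod 4), so quadratic reciprocity gives (257/1707) = (1707/257). Reduce: 1707 ≡ 165 (mod 257). Now have -(165/257).
165 ≡ 1 (mod 4), so quadratic reciprocity gives (165/257) = (257/165). Reduce: 257 ≡ 92 (mod 165). Now have -(92/165).
Factor out 2: 92 = 2^2·23. Since 165 ≡ 5 (mod 8), (2/165) = -1, and (2/165)^2 = +1. Now have -(23/165).
165 ≡ 1 (mod 4), so quadratic reciprocity gives (23/165) = (165/23). Reduce: 165 ≡ 4 (mod 23). Now have -(4/23).
Factor out 2: 4 = 2^2. Since 23 ≡ 7 (mod 8), (2/23) = +1, and (2/23)^2 = +1. Now have -(1/23).
(1/23) = 1. Collecting the sign factors: -1.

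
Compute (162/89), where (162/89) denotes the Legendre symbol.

Reduce the numerator: 162 ≡ 73 (mod 89), so (162/89) = (73/89).
73 ≡ 1 (mod 4), so quadratic reciprocity gives (73/89) = (89/73). Reduce: 89 ≡ 16 (mod 73). Now have (16/73).
Factor out 2: 16 = 2^4. Since 73 ≡ 1 (mod 8), (2/73) = +1, and (2/73)^4 = +1. Now have (1/73).
(1/73) = 1. Collecting the sign factors: 1.

1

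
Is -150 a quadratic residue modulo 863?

no

(-150/863)
  = (713/863)    [-150 ≡ 713 mod 863]
  = (863/713)    [QR: 713 ≡ 1 mod 4, sign kept]
  = (150/713)    [863 ≡ 150 mod 713]
  = (75/713)    [713 ≡ 1 mod 8 ⇒ (2/713) = +1]
  = (713/75)    [QR: 713 ≡ 1 mod 4, sign kept]
  = (38/75)    [713 ≡ 38 mod 75]
  = -(19/75)    [75 ≡ 3 mod 8 ⇒ (2/75) = -1]
  = (75/19)    [QR: both ≡ 3 mod 4, sign flips]
  = (18/19)    [75 ≡ 18 mod 19]
  = -(9/19)    [19 ≡ 3 mod 8 ⇒ (2/19) = -1]
  = -(19/9)    [QR: 9 ≡ 1 mod 4, sign kept]
  = -(1/9)    [19 ≡ 1 mod 9]
  = -1    [(1/9) = 1]
The Legendre symbol is -1, so x^2 ≡ -150 (mod 863) has no solution.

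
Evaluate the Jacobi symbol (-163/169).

(-163/169)
  = (163/169)    [169 ≡ 1 mod 4 ⇒ (-1/169) = +1]
  = (169/163)    [QR: 169 ≡ 1 mod 4, sign kept]
  = (6/163)    [169 ≡ 6 mod 163]
  = -(3/163)    [163 ≡ 3 mod 8 ⇒ (2/163) = -1]
  = (163/3)    [QR: both ≡ 3 mod 4, sign flips]
  = (1/3)    [163 ≡ 1 mod 3]
  = 1    [(1/3) = 1]

1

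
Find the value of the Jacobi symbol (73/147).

(73/147)
  = (147/73)    [QR: 73 ≡ 1 mod 4, sign kept]
  = (1/73)    [147 ≡ 1 mod 73]
  = 1    [(1/73) = 1]

1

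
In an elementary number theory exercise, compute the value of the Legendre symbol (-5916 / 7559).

Reduce the numerator: -5916 ≡ 1643 (mod 7559), so (-5916 / 7559) = (1643 / 7559).
Both 1643 ≡ 3 and 7559 ≡ 3 (mod 4), so reciprocity gives (1643 / 7559) = -(7559 / 1643). Reduce: 7559 ≡ 987 (mod 1643). Now have -(987 / 1643).
Both 987 ≡ 3 and 1643 ≡ 3 (mod 4), so reciprocity gives (987 / 1643) = -(1643 / 987). Reduce: 1643 ≡ 656 (mod 987). Now have (656 / 987).
Factor out 2: 656 = 2^4·41. Since 987 ≡ 3 (mod 8), (2 / 987) = -1, and (2 / 987)^4 = +1. Now have (41 / 987).
41 ≡ 1 (mod 4), so quadratic reciprocity gives (41 / 987) = (987 / 41). Reduce: 987 ≡ 3 (mod 41). Now have (3 / 41).
41 ≡ 1 (mod 4), so quadratic reciprocity gives (3 / 41) = (41 / 3). Reduce: 41 ≡ 2 (mod 3). Now have (2 / 3).
Factor out 2: 2 = 2. Since 3 ≡ 3 (mod 8), (2 / 3) = -1. Now have -(1 / 3).
(1 / 3) = 1. Collecting the sign factors: -1.

-1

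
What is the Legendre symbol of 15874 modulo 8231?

-1

(15874/8231)
  = (7643/8231)    [15874 ≡ 7643 mod 8231]
  = -(8231/7643)    [QR: both ≡ 3 mod 4, sign flips]
  = -(588/7643)    [8231 ≡ 588 mod 7643]
  = -(147/7643)    [7643 ≡ 3 mod 8 ⇒ (2/7643)^2 = +1]
  = (7643/147)    [QR: both ≡ 3 mod 4, sign flips]
  = (146/147)    [7643 ≡ 146 mod 147]
  = -(73/147)    [147 ≡ 3 mod 8 ⇒ (2/147) = -1]
  = -(147/73)    [QR: 73 ≡ 1 mod 4, sign kept]
  = -(1/73)    [147 ≡ 1 mod 73]
  = -1    [(1/73) = 1]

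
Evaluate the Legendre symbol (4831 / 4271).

-1

Reduce the numerator: 4831 ≡ 560 (mod 4271), so (4831 / 4271) = (560 / 4271).
Factor out 2: 560 = 2^4·35. Since 4271 ≡ 7 (mod 8), (2 / 4271) = +1, and (2 / 4271)^4 = +1. Now have (35 / 4271).
Both 35 ≡ 3 and 4271 ≡ 3 (mod 4), so reciprocity gives (35 / 4271) = -(4271 / 35). Reduce: 4271 ≡ 1 (mod 35). Now have -(1 / 35).
(1 / 35) = 1. Collecting the sign factors: -1.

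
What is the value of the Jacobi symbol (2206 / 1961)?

(2206 / 1961)
  = (245 / 1961)    [2206 ≡ 245 mod 1961]
  = (1961 / 245)    [QR: 245 ≡ 1 mod 4, sign kept]
  = (1 / 245)    [1961 ≡ 1 mod 245]
  = 1    [(1 / 245) = 1]

1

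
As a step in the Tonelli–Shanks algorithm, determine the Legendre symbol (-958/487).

1

(-958/487)
  = (16/487)    [-958 ≡ 16 mod 487]
  = (1/487)    [487 ≡ 7 mod 8 ⇒ (2/487)^4 = +1]
  = 1    [(1/487) = 1]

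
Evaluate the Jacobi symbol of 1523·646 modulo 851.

By multiplicativity, (1523·646/851) = (1523/851)·(646/851).
First factor (1523/851):
Reduce the numerator: 1523 ≡ 672 (mod 851), so (1523/851) = (672/851).
Factor out 2: 672 = 2^5·21. Since 851 ≡ 3 (mod 8), (2/851) = -1, and (2/851)^5 = -1. Now have -(21/851).
21 ≡ 1 (mod 4), so quadratic reciprocity gives (21/851) = (851/21). Reduce: 851 ≡ 11 (mod 21). Now have -(11/21).
21 ≡ 1 (mod 4), so quadratic reciprocity gives (11/21) = (21/11). Reduce: 21 ≡ 10 (mod 11). Now have -(10/11).
Factor out 2: 10 = 2·5. Since 11 ≡ 3 (mod 8), (2/11) = -1. Now have (5/11).
5 ≡ 1 (mod 4), so quadratic reciprocity gives (5/11) = (11/5). Reduce: 11 ≡ 1 (mod 5). Now have (1/5).
(1/5) = 1. Collecting the sign factors: 1.
Second factor (646/851):
Factor out 2: 646 = 2·323. Since 851 ≡ 3 (mod 8), (2/851) = -1. Now have -(323/851).
Both 323 ≡ 3 and 851 ≡ 3 (mod 4), so reciprocity gives (323/851) = -(851/323). Reduce: 851 ≡ 205 (mod 323). Now have (205/323).
205 ≡ 1 (mod 4), so quadratic reciprocity gives (205/323) = (323/205). Reduce: 323 ≡ 118 (mod 205). Now have (118/205).
Factor out 2: 118 = 2·59. Since 205 ≡ 5 (mod 8), (2/205) = -1. Now have -(59/205).
205 ≡ 1 (mod 4), so quadratic reciprocity gives (59/205) = (205/59). Reduce: 205 ≡ 28 (mod 59). Now have -(28/59).
Factor out 2: 28 = 2^2·7. Since 59 ≡ 3 (mod 8), (2/59) = -1, and (2/59)^2 = +1. Now have -(7/59).
Both 7 ≡ 3 and 59 ≡ 3 (mod 4), so reciprocity gives (7/59) = -(59/7). Reduce: 59 ≡ 3 (mod 7). Now have (3/7).
Both 3 ≡ 3 and 7 ≡ 3 (mod 4), so reciprocity gives (3/7) = -(7/3). Reduce: 7 ≡ 1 (mod 3). Now have -(1/3).
(1/3) = 1. Collecting the sign factors: -1.
Product: (1)·(-1) = -1.

-1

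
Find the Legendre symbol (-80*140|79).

1

By multiplicativity, (-80·140|79) = (-80|79)·(140|79).
First factor (-80|79):
(-80|79)
  = (78|79)    [-80 ≡ 78 mod 79]
  = (39|79)    [79 ≡ 7 mod 8 ⇒ (2|79) = +1]
  = -(79|39)    [QR: both ≡ 3 mod 4, sign flips]
  = -(1|39)    [79 ≡ 1 mod 39]
  = -1    [(1|39) = 1]
Second factor (140|79):
(140|79)
  = (61|79)    [140 ≡ 61 mod 79]
  = (79|61)    [QR: 61 ≡ 1 mod 4, sign kept]
  = (18|61)    [79 ≡ 18 mod 61]
  = -(9|61)    [61 ≡ 5 mod 8 ⇒ (2|61) = -1]
  = -(61|9)    [QR: 9 ≡ 1 mod 4, sign kept]
  = -(7|9)    [61 ≡ 7 mod 9]
  = -(9|7)    [QR: 9 ≡ 1 mod 4, sign kept]
  = -(2|7)    [9 ≡ 2 mod 7]
  = -(1|7)    [7 ≡ 7 mod 8 ⇒ (2|7) = +1]
  = -1    [(1|7) = 1]
Product: (-1)·(-1) = 1.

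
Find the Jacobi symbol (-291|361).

1

(-291|361)
  = (70|361)    [-291 ≡ 70 mod 361]
  = (35|361)    [361 ≡ 1 mod 8 ⇒ (2|361) = +1]
  = (361|35)    [QR: 361 ≡ 1 mod 4, sign kept]
  = (11|35)    [361 ≡ 11 mod 35]
  = -(35|11)    [QR: both ≡ 3 mod 4, sign flips]
  = -(2|11)    [35 ≡ 2 mod 11]
  = (1|11)    [11 ≡ 3 mod 8 ⇒ (2|11) = -1]
  = 1    [(1|11) = 1]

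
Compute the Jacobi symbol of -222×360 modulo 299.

By multiplicativity, (-222·360 / 299) = (-222 / 299)·(360 / 299).
First factor (-222 / 299):
Reduce the numerator: -222 ≡ 77 (mod 299), so (-222 / 299) = (77 / 299).
77 ≡ 1 (mod 4), so quadratic reciprocity gives (77 / 299) = (299 / 77). Reduce: 299 ≡ 68 (mod 77). Now have (68 / 77).
Factor out 2: 68 = 2^2·17. Since 77 ≡ 5 (mod 8), (2 / 77) = -1, and (2 / 77)^2 = +1. Now have (17 / 77).
17 ≡ 1 (mod 4), so quadratic reciprocity gives (17 / 77) = (77 / 17). Reduce: 77 ≡ 9 (mod 17). Now have (9 / 17).
9 ≡ 1 (mod 4), so quadratic reciprocity gives (9 / 17) = (17 / 9). Reduce: 17 ≡ 8 (mod 9). Now have (8 / 9).
Factor out 2: 8 = 2^3. Since 9 ≡ 1 (mod 8), (2 / 9) = +1, and (2 / 9)^3 = +1. Now have (1 / 9).
(1 / 9) = 1. Collecting the sign factors: 1.
Second factor (360 / 299):
Reduce the numerator: 360 ≡ 61 (mod 299), so (360 / 299) = (61 / 299).
61 ≡ 1 (mod 4), so quadratic reciprocity gives (61 / 299) = (299 / 61). Reduce: 299 ≡ 55 (mod 61). Now have (55 / 61).
61 ≡ 1 (mod 4), so quadratic reciprocity gives (55 / 61) = (61 / 55). Reduce: 61 ≡ 6 (mod 55). Now have (6 / 55).
Factor out 2: 6 = 2·3. Since 55 ≡ 7 (mod 8), (2 / 55) = +1. Now have (3 / 55).
Both 3 ≡ 3 and 55 ≡ 3 (mod 4), so reciprocity gives (3 / 55) = -(55 / 3). Reduce: 55 ≡ 1 (mod 3). Now have -(1 / 3).
(1 / 3) = 1. Collecting the sign factors: -1.
Product: (1)·(-1) = -1.

-1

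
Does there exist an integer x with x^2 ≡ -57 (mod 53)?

(-57/53)
  = (57/53)    [53 ≡ 1 mod 4 ⇒ (-1/53) = +1]
  = (4/53)    [57 ≡ 4 mod 53]
  = (1/53)    [53 ≡ 5 mod 8 ⇒ (2/53)^2 = +1]
  = 1    [(1/53) = 1]
(-57/53) = 1, and 53 is prime, so -57 is a quadratic residue mod 53.

yes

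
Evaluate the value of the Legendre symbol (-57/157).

(-57/157)
  = (57/157)    [157 ≡ 1 mod 4 ⇒ (-1/157) = +1]
  = (157/57)    [QR: 57 ≡ 1 mod 4, sign kept]
  = (43/57)    [157 ≡ 43 mod 57]
  = (57/43)    [QR: 57 ≡ 1 mod 4, sign kept]
  = (14/43)    [57 ≡ 14 mod 43]
  = -(7/43)    [43 ≡ 3 mod 8 ⇒ (2/43) = -1]
  = (43/7)    [QR: both ≡ 3 mod 4, sign flips]
  = (1/7)    [43 ≡ 1 mod 7]
  = 1    [(1/7) = 1]

1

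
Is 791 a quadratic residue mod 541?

Reduce the numerator: 791 ≡ 250 (mod 541), so (791|541) = (250|541).
Factor out 2: 250 = 2·125. Since 541 ≡ 5 (mod 8), (2|541) = -1. Now have -(125|541).
125 ≡ 1 (mod 4), so quadratic reciprocity gives (125|541) = (541|125). Reduce: 541 ≡ 41 (mod 125). Now have -(41|125).
41 ≡ 1 (mod 4), so quadratic reciprocity gives (41|125) = (125|41). Reduce: 125 ≡ 2 (mod 41). Now have -(2|41).
Factor out 2: 2 = 2. Since 41 ≡ 1 (mod 8), (2|41) = +1. Now have -(1|41).
(1|41) = 1. Collecting the sign factors: -1.
The Legendre symbol is -1, so x^2 ≡ 791 (mod 541) has no solution.

no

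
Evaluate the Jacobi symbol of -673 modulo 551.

Pull out -1: (-673|551) = (-1|551)·(673|551). Since 551 ≡ 3 (mod 4), (-1|551) = -1. Now have -(673|551).
Reduce the numerator: 673 ≡ 122 (mod 551), so (673|551) = (122|551).
Factor out 2: 122 = 2·61. Since 551 ≡ 7 (mod 8), (2|551) = +1. Now have -(61|551).
61 ≡ 1 (mod 4), so quadratic reciprocity gives (61|551) = (551|61). Reduce: 551 ≡ 2 (mod 61). Now have -(2|61).
Factor out 2: 2 = 2. Since 61 ≡ 5 (mod 8), (2|61) = -1. Now have (1|61).
(1|61) = 1. Collecting the sign factors: 1.

1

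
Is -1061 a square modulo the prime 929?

Pull out -1: (-1061/929) = (-1/929)·(1061/929). Since 929 ≡ 1 (mod 4), (-1/929) = +1. Now have (1061/929).
Reduce the numerator: 1061 ≡ 132 (mod 929), so (1061/929) = (132/929).
Factor out 2: 132 = 2^2·33. Since 929 ≡ 1 (mod 8), (2/929) = +1, and (2/929)^2 = +1. Now have (33/929).
33 ≡ 1 (mod 4), so quadratic reciprocity gives (33/929) = (929/33). Reduce: 929 ≡ 5 (mod 33). Now have (5/33).
5 ≡ 1 (mod 4), so quadratic reciprocity gives (5/33) = (33/5). Reduce: 33 ≡ 3 (mod 5). Now have (3/5).
5 ≡ 1 (mod 4), so quadratic reciprocity gives (3/5) = (5/3). Reduce: 5 ≡ 2 (mod 3). Now have (2/3).
Factor out 2: 2 = 2. Since 3 ≡ 3 (mod 8), (2/3) = -1. Now have -(1/3).
(1/3) = 1. Collecting the sign factors: -1.
(-1061/929) = -1, and 929 is prime, so -1061 is not a quadratic residue mod 929.

no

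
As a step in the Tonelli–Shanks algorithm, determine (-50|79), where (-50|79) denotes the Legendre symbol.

-1

(-50|79)
  = -(50|79)    [79 ≡ 3 mod 4 ⇒ (-1|79) = -1]
  = -(25|79)    [79 ≡ 7 mod 8 ⇒ (2|79) = +1]
  = -(79|25)    [QR: 25 ≡ 1 mod 4, sign kept]
  = -(4|25)    [79 ≡ 4 mod 25]
  = -(1|25)    [25 ≡ 1 mod 8 ⇒ (2|25)^2 = +1]
  = -1    [(1|25) = 1]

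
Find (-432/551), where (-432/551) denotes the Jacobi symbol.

(-432/551)
  = (119/551)    [-432 ≡ 119 mod 551]
  = -(551/119)    [QR: both ≡ 3 mod 4, sign flips]
  = -(75/119)    [551 ≡ 75 mod 119]
  = (119/75)    [QR: both ≡ 3 mod 4, sign flips]
  = (44/75)    [119 ≡ 44 mod 75]
  = (11/75)    [75 ≡ 3 mod 8 ⇒ (2/75)^2 = +1]
  = -(75/11)    [QR: both ≡ 3 mod 4, sign flips]
  = -(9/11)    [75 ≡ 9 mod 11]
  = -(11/9)    [QR: 9 ≡ 1 mod 4, sign kept]
  = -(2/9)    [11 ≡ 2 mod 9]
  = -(1/9)    [9 ≡ 1 mod 8 ⇒ (2/9) = +1]
  = -1    [(1/9) = 1]

-1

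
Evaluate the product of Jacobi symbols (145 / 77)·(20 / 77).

-1

By multiplicativity, (145·20 / 77) = (145 / 77)·(20 / 77).
First factor (145 / 77):
Reduce the numerator: 145 ≡ 68 (mod 77), so (145 / 77) = (68 / 77).
Factor out 2: 68 = 2^2·17. Since 77 ≡ 5 (mod 8), (2 / 77) = -1, and (2 / 77)^2 = +1. Now have (17 / 77).
17 ≡ 1 (mod 4), so quadratic reciprocity gives (17 / 77) = (77 / 17). Reduce: 77 ≡ 9 (mod 17). Now have (9 / 17).
9 ≡ 1 (mod 4), so quadratic reciprocity gives (9 / 17) = (17 / 9). Reduce: 17 ≡ 8 (mod 9). Now have (8 / 9).
Factor out 2: 8 = 2^3. Since 9 ≡ 1 (mod 8), (2 / 9) = +1, and (2 / 9)^3 = +1. Now have (1 / 9).
(1 / 9) = 1. Collecting the sign factors: 1.
Second factor (20 / 77):
Factor out 2: 20 = 2^2·5. Since 77 ≡ 5 (mod 8), (2 / 77) = -1, and (2 / 77)^2 = +1. Now have (5 / 77).
5 ≡ 1 (mod 4), so quadratic reciprocity gives (5 / 77) = (77 / 5). Reduce: 77 ≡ 2 (mod 5). Now have (2 / 5).
Factor out 2: 2 = 2. Since 5 ≡ 5 (mod 8), (2 / 5) = -1. Now have -(1 / 5).
(1 / 5) = 1. Collecting the sign factors: -1.
Product: (1)·(-1) = -1.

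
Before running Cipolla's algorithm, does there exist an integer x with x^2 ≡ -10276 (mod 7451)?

(-10276/7451)
  = (4626/7451)    [-10276 ≡ 4626 mod 7451]
  = -(2313/7451)    [7451 ≡ 3 mod 8 ⇒ (2/7451) = -1]
  = -(7451/2313)    [QR: 2313 ≡ 1 mod 4, sign kept]
  = -(512/2313)    [7451 ≡ 512 mod 2313]
  = -(1/2313)    [2313 ≡ 1 mod 8 ⇒ (2/2313)^9 = +1]
  = -1    [(1/2313) = 1]
(-10276/7451) = -1, and 7451 is prime, so -10276 is not a quadratic residue mod 7451.

no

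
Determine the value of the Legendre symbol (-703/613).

1

(-703/613)
  = (523/613)    [-703 ≡ 523 mod 613]
  = (613/523)    [QR: 613 ≡ 1 mod 4, sign kept]
  = (90/523)    [613 ≡ 90 mod 523]
  = -(45/523)    [523 ≡ 3 mod 8 ⇒ (2/523) = -1]
  = -(523/45)    [QR: 45 ≡ 1 mod 4, sign kept]
  = -(28/45)    [523 ≡ 28 mod 45]
  = -(7/45)    [45 ≡ 5 mod 8 ⇒ (2/45)^2 = +1]
  = -(45/7)    [QR: 45 ≡ 1 mod 4, sign kept]
  = -(3/7)    [45 ≡ 3 mod 7]
  = (7/3)    [QR: both ≡ 3 mod 4, sign flips]
  = (1/3)    [7 ≡ 1 mod 3]
  = 1    [(1/3) = 1]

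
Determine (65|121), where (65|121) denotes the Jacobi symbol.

65 ≡ 1 (mod 4), so quadratic reciprocity gives (65|121) = (121|65). Reduce: 121 ≡ 56 (mod 65). Now have (56|65).
Factor out 2: 56 = 2^3·7. Since 65 ≡ 1 (mod 8), (2|65) = +1, and (2|65)^3 = +1. Now have (7|65).
65 ≡ 1 (mod 4), so quadratic reciprocity gives (7|65) = (65|7). Reduce: 65 ≡ 2 (mod 7). Now have (2|7).
Factor out 2: 2 = 2. Since 7 ≡ 7 (mod 8), (2|7) = +1. Now have (1|7).
(1|7) = 1. Collecting the sign factors: 1.

1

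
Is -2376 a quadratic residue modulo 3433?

Reduce the numerator: -2376 ≡ 1057 (mod 3433), so (-2376/3433) = (1057/3433).
1057 ≡ 1 (mod 4), so quadratic reciprocity gives (1057/3433) = (3433/1057). Reduce: 3433 ≡ 262 (mod 1057). Now have (262/1057).
Factor out 2: 262 = 2·131. Since 1057 ≡ 1 (mod 8), (2/1057) = +1. Now have (131/1057).
1057 ≡ 1 (mod 4), so quadratic reciprocity gives (131/1057) = (1057/131). Reduce: 1057 ≡ 9 (mod 131). Now have (9/131).
9 ≡ 1 (mod 4), so quadratic reciprocity gives (9/131) = (131/9). Reduce: 131 ≡ 5 (mod 9). Now have (5/9).
5 ≡ 1 (mod 4), so quadratic reciprocity gives (5/9) = (9/5). Reduce: 9 ≡ 4 (mod 5). Now have (4/5).
Factor out 2: 4 = 2^2. Since 5 ≡ 5 (mod 8), (2/5) = -1, and (2/5)^2 = +1. Now have (1/5).
(1/5) = 1. Collecting the sign factors: 1.
The Legendre symbol is 1, so x^2 ≡ -2376 (mod 3433) has solution.

yes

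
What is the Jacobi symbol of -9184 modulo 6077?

Pull out -1: (-9184 / 6077) = (-1 / 6077)·(9184 / 6077). Since 6077 ≡ 1 (mod 4), (-1 / 6077) = +1. Now have (9184 / 6077).
Reduce the numerator: 9184 ≡ 3107 (mod 6077), so (9184 / 6077) = (3107 / 6077).
6077 ≡ 1 (mod 4), so quadratic reciprocity gives (3107 / 6077) = (6077 / 3107). Reduce: 6077 ≡ 2970 (mod 3107). Now have (2970 / 3107).
Factor out 2: 2970 = 2·1485. Since 3107 ≡ 3 (mod 8), (2 / 3107) = -1. Now have -(1485 / 3107).
1485 ≡ 1 (mod 4), so quadratic reciprocity gives (1485 / 3107) = (3107 / 1485). Reduce: 3107 ≡ 137 (mod 1485). Now have -(137 / 1485).
137 ≡ 1 (mod 4), so quadratic reciprocity gives (137 / 1485) = (1485 / 137). Reduce: 1485 ≡ 115 (mod 137). Now have -(115 / 137).
137 ≡ 1 (mod 4), so quadratic reciprocity gives (115 / 137) = (137 / 115). Reduce: 137 ≡ 22 (mod 115). Now have -(22 / 115).
Factor out 2: 22 = 2·11. Since 115 ≡ 3 (mod 8), (2 / 115) = -1. Now have (11 / 115).
Both 11 ≡ 3 and 115 ≡ 3 (mod 4), so reciprocity gives (11 / 115) = -(115 / 11). Reduce: 115 ≡ 5 (mod 11). Now have -(5 / 11).
5 ≡ 1 (mod 4), so quadratic reciprocity gives (5 / 11) = (11 / 5). Reduce: 11 ≡ 1 (mod 5). Now have -(1 / 5).
(1 / 5) = 1. Collecting the sign factors: -1.

-1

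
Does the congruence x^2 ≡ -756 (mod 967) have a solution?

(-756/967)
  = (211/967)    [-756 ≡ 211 mod 967]
  = -(967/211)    [QR: both ≡ 3 mod 4, sign flips]
  = -(123/211)    [967 ≡ 123 mod 211]
  = (211/123)    [QR: both ≡ 3 mod 4, sign flips]
  = (88/123)    [211 ≡ 88 mod 123]
  = -(11/123)    [123 ≡ 3 mod 8 ⇒ (2/123)^3 = -1]
  = (123/11)    [QR: both ≡ 3 mod 4, sign flips]
  = (2/11)    [123 ≡ 2 mod 11]
  = -(1/11)    [11 ≡ 3 mod 8 ⇒ (2/11) = -1]
  = -1    [(1/11) = 1]
(-756/967) = -1, and 967 is prime, so -756 is not a quadratic residue mod 967.

no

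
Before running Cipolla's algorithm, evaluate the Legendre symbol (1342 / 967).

1

Reduce the numerator: 1342 ≡ 375 (mod 967), so (1342 / 967) = (375 / 967).
Both 375 ≡ 3 and 967 ≡ 3 (mod 4), so reciprocity gives (375 / 967) = -(967 / 375). Reduce: 967 ≡ 217 (mod 375). Now have -(217 / 375).
217 ≡ 1 (mod 4), so quadratic reciprocity gives (217 / 375) = (375 / 217). Reduce: 375 ≡ 158 (mod 217). Now have -(158 / 217).
Factor out 2: 158 = 2·79. Since 217 ≡ 1 (mod 8), (2 / 217) = +1. Now have -(79 / 217).
217 ≡ 1 (mod 4), so quadratic reciprocity gives (79 / 217) = (217 / 79). Reduce: 217 ≡ 59 (mod 79). Now have -(59 / 79).
Both 59 ≡ 3 and 79 ≡ 3 (mod 4), so reciprocity gives (59 / 79) = -(79 / 59). Reduce: 79 ≡ 20 (mod 59). Now have (20 / 59).
Factor out 2: 20 = 2^2·5. Since 59 ≡ 3 (mod 8), (2 / 59) = -1, and (2 / 59)^2 = +1. Now have (5 / 59).
5 ≡ 1 (mod 4), so quadratic reciprocity gives (5 / 59) = (59 / 5). Reduce: 59 ≡ 4 (mod 5). Now have (4 / 5).
Factor out 2: 4 = 2^2. Since 5 ≡ 5 (mod 8), (2 / 5) = -1, and (2 / 5)^2 = +1. Now have (1 / 5).
(1 / 5) = 1. Collecting the sign factors: 1.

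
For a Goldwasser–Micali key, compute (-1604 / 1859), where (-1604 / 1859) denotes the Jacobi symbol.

-1

(-1604 / 1859)
  = -(1604 / 1859)    [1859 ≡ 3 mod 4 ⇒ (-1 / 1859) = -1]
  = -(401 / 1859)    [1859 ≡ 3 mod 8 ⇒ (2 / 1859)^2 = +1]
  = -(1859 / 401)    [QR: 401 ≡ 1 mod 4, sign kept]
  = -(255 / 401)    [1859 ≡ 255 mod 401]
  = -(401 / 255)    [QR: 401 ≡ 1 mod 4, sign kept]
  = -(146 / 255)    [401 ≡ 146 mod 255]
  = -(73 / 255)    [255 ≡ 7 mod 8 ⇒ (2 / 255) = +1]
  = -(255 / 73)    [QR: 73 ≡ 1 mod 4, sign kept]
  = -(36 / 73)    [255 ≡ 36 mod 73]
  = -(9 / 73)    [73 ≡ 1 mod 8 ⇒ (2 / 73)^2 = +1]
  = -(73 / 9)    [QR: 9 ≡ 1 mod 4, sign kept]
  = -(1 / 9)    [73 ≡ 1 mod 9]
  = -1    [(1 / 9) = 1]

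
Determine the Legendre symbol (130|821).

1

(130|821)
  = -(65|821)    [821 ≡ 5 mod 8 ⇒ (2|821) = -1]
  = -(821|65)    [QR: 65 ≡ 1 mod 4, sign kept]
  = -(41|65)    [821 ≡ 41 mod 65]
  = -(65|41)    [QR: 41 ≡ 1 mod 4, sign kept]
  = -(24|41)    [65 ≡ 24 mod 41]
  = -(3|41)    [41 ≡ 1 mod 8 ⇒ (2|41)^3 = +1]
  = -(41|3)    [QR: 41 ≡ 1 mod 4, sign kept]
  = -(2|3)    [41 ≡ 2 mod 3]
  = (1|3)    [3 ≡ 3 mod 8 ⇒ (2|3) = -1]
  = 1    [(1|3) = 1]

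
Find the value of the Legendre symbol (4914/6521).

1

(4914/6521)
  = (2457/6521)    [6521 ≡ 1 mod 8 ⇒ (2/6521) = +1]
  = (6521/2457)    [QR: 2457 ≡ 1 mod 4, sign kept]
  = (1607/2457)    [6521 ≡ 1607 mod 2457]
  = (2457/1607)    [QR: 2457 ≡ 1 mod 4, sign kept]
  = (850/1607)    [2457 ≡ 850 mod 1607]
  = (425/1607)    [1607 ≡ 7 mod 8 ⇒ (2/1607) = +1]
  = (1607/425)    [QR: 425 ≡ 1 mod 4, sign kept]
  = (332/425)    [1607 ≡ 332 mod 425]
  = (83/425)    [425 ≡ 1 mod 8 ⇒ (2/425)^2 = +1]
  = (425/83)    [QR: 425 ≡ 1 mod 4, sign kept]
  = (10/83)    [425 ≡ 10 mod 83]
  = -(5/83)    [83 ≡ 3 mod 8 ⇒ (2/83) = -1]
  = -(83/5)    [QR: 5 ≡ 1 mod 4, sign kept]
  = -(3/5)    [83 ≡ 3 mod 5]
  = -(5/3)    [QR: 5 ≡ 1 mod 4, sign kept]
  = -(2/3)    [5 ≡ 2 mod 3]
  = (1/3)    [3 ≡ 3 mod 8 ⇒ (2/3) = -1]
  = 1    [(1/3) = 1]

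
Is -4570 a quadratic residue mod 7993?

no

Reduce the numerator: -4570 ≡ 3423 (mod 7993), so (-4570/7993) = (3423/7993).
7993 ≡ 1 (mod 4), so quadratic reciprocity gives (3423/7993) = (7993/3423). Reduce: 7993 ≡ 1147 (mod 3423). Now have (1147/3423).
Both 1147 ≡ 3 and 3423 ≡ 3 (mod 4), so reciprocity gives (1147/3423) = -(3423/1147). Reduce: 3423 ≡ 1129 (mod 1147). Now have -(1129/1147).
1129 ≡ 1 (mod 4), so quadratic reciprocity gives (1129/1147) = (1147/1129). Reduce: 1147 ≡ 18 (mod 1129). Now have -(18/1129).
Factor out 2: 18 = 2·9. Since 1129 ≡ 1 (mod 8), (2/1129) = +1. Now have -(9/1129).
9 ≡ 1 (mod 4), so quadratic reciprocity gives (9/1129) = (1129/9). Reduce: 1129 ≡ 4 (mod 9). Now have -(4/9).
Factor out 2: 4 = 2^2. Since 9 ≡ 1 (mod 8), (2/9) = +1, and (2/9)^2 = +1. Now have -(1/9).
(1/9) = 1. Collecting the sign factors: -1.
(-4570/7993) = -1, and 7993 is prime, so -4570 is not a quadratic residue mod 7993.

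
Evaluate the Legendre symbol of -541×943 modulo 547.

By multiplicativity, (-541·943/547) = (-541/547)·(943/547).
First factor (-541/547):
Reduce the numerator: -541 ≡ 6 (mod 547), so (-541/547) = (6/547).
Factor out 2: 6 = 2·3. Since 547 ≡ 3 (mod 8), (2/547) = -1. Now have -(3/547).
Both 3 ≡ 3 and 547 ≡ 3 (mod 4), so reciprocity gives (3/547) = -(547/3). Reduce: 547 ≡ 1 (mod 3). Now have (1/3).
(1/3) = 1. Collecting the sign factors: 1.
Second factor (943/547):
Reduce the numerator: 943 ≡ 396 (mod 547), so (943/547) = (396/547).
Factor out 2: 396 = 2^2·99. Since 547 ≡ 3 (mod 8), (2/547) = -1, and (2/547)^2 = +1. Now have (99/547).
Both 99 ≡ 3 and 547 ≡ 3 (mod 4), so reciprocity gives (99/547) = -(547/99). Reduce: 547 ≡ 52 (mod 99). Now have -(52/99).
Factor out 2: 52 = 2^2·13. Since 99 ≡ 3 (mod 8), (2/99) = -1, and (2/99)^2 = +1. Now have -(13/99).
13 ≡ 1 (mod 4), so quadratic reciprocity gives (13/99) = (99/13). Reduce: 99 ≡ 8 (mod 13). Now have -(8/13).
Factor out 2: 8 = 2^3. Since 13 ≡ 5 (mod 8), (2/13) = -1, and (2/13)^3 = -1. Now have (1/13).
(1/13) = 1. Collecting the sign factors: 1.
Product: (1)·(1) = 1.

1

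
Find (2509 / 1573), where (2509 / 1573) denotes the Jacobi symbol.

0

(2509 / 1573)
  = (936 / 1573)    [2509 ≡ 936 mod 1573]
  = -(117 / 1573)    [1573 ≡ 5 mod 8 ⇒ (2 / 1573)^3 = -1]
  = -(1573 / 117)    [QR: 117 ≡ 1 mod 4, sign kept]
  = -(52 / 117)    [1573 ≡ 52 mod 117]
  = -(13 / 117)    [117 ≡ 5 mod 8 ⇒ (2 / 117)^2 = +1]
  = -(117 / 13)    [QR: 13 ≡ 1 mod 4, sign kept]
  = -(0 / 13)    [117 ≡ 0 mod 13]
  = 0    [numerator 0, gcd > 1]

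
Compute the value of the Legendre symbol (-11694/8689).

(-11694/8689)
  = (11694/8689)    [8689 ≡ 1 mod 4 ⇒ (-1/8689) = +1]
  = (3005/8689)    [11694 ≡ 3005 mod 8689]
  = (8689/3005)    [QR: 3005 ≡ 1 mod 4, sign kept]
  = (2679/3005)    [8689 ≡ 2679 mod 3005]
  = (3005/2679)    [QR: 3005 ≡ 1 mod 4, sign kept]
  = (326/2679)    [3005 ≡ 326 mod 2679]
  = (163/2679)    [2679 ≡ 7 mod 8 ⇒ (2/2679) = +1]
  = -(2679/163)    [QR: both ≡ 3 mod 4, sign flips]
  = -(71/163)    [2679 ≡ 71 mod 163]
  = (163/71)    [QR: both ≡ 3 mod 4, sign flips]
  = (21/71)    [163 ≡ 21 mod 71]
  = (71/21)    [QR: 21 ≡ 1 mod 4, sign kept]
  = (8/21)    [71 ≡ 8 mod 21]
  = -(1/21)    [21 ≡ 5 mod 8 ⇒ (2/21)^3 = -1]
  = -1    [(1/21) = 1]

-1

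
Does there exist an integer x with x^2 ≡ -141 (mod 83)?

yes

Pull out -1: (-141/83) = (-1/83)·(141/83). Since 83 ≡ 3 (mod 4), (-1/83) = -1. Now have -(141/83).
Reduce the numerator: 141 ≡ 58 (mod 83), so (141/83) = (58/83).
Factor out 2: 58 = 2·29. Since 83 ≡ 3 (mod 8), (2/83) = -1. Now have (29/83).
29 ≡ 1 (mod 4), so quadratic reciprocity gives (29/83) = (83/29). Reduce: 83 ≡ 25 (mod 29). Now have (25/29).
25 ≡ 1 (mod 4), so quadratic reciprocity gives (25/29) = (29/25). Reduce: 29 ≡ 4 (mod 25). Now have (4/25).
Factor out 2: 4 = 2^2. Since 25 ≡ 1 (mod 8), (2/25) = +1, and (2/25)^2 = +1. Now have (1/25).
(1/25) = 1. Collecting the sign factors: 1.
The Legendre symbol is 1, so x^2 ≡ -141 (mod 83) has solution.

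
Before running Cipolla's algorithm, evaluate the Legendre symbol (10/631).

(10/631)
  = (5/631)    [631 ≡ 7 mod 8 ⇒ (2/631) = +1]
  = (631/5)    [QR: 5 ≡ 1 mod 4, sign kept]
  = (1/5)    [631 ≡ 1 mod 5]
  = 1    [(1/5) = 1]

1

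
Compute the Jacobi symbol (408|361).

(408|361)
  = (47|361)    [408 ≡ 47 mod 361]
  = (361|47)    [QR: 361 ≡ 1 mod 4, sign kept]
  = (32|47)    [361 ≡ 32 mod 47]
  = (1|47)    [47 ≡ 7 mod 8 ⇒ (2|47)^5 = +1]
  = 1    [(1|47) = 1]

1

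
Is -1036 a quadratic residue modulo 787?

(-1036/787)
  = -(1036/787)    [787 ≡ 3 mod 4 ⇒ (-1/787) = -1]
  = -(249/787)    [1036 ≡ 249 mod 787]
  = -(787/249)    [QR: 249 ≡ 1 mod 4, sign kept]
  = -(40/249)    [787 ≡ 40 mod 249]
  = -(5/249)    [249 ≡ 1 mod 8 ⇒ (2/249)^3 = +1]
  = -(249/5)    [QR: 5 ≡ 1 mod 4, sign kept]
  = -(4/5)    [249 ≡ 4 mod 5]
  = -(1/5)    [5 ≡ 5 mod 8 ⇒ (2/5)^2 = +1]
  = -1    [(1/5) = 1]
(-1036/787) = -1, and 787 is prime, so -1036 is not a quadratic residue mod 787.

no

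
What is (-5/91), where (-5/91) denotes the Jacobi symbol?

(-5/91)
  = -(5/91)    [91 ≡ 3 mod 4 ⇒ (-1/91) = -1]
  = -(91/5)    [QR: 5 ≡ 1 mod 4, sign kept]
  = -(1/5)    [91 ≡ 1 mod 5]
  = -1    [(1/5) = 1]

-1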